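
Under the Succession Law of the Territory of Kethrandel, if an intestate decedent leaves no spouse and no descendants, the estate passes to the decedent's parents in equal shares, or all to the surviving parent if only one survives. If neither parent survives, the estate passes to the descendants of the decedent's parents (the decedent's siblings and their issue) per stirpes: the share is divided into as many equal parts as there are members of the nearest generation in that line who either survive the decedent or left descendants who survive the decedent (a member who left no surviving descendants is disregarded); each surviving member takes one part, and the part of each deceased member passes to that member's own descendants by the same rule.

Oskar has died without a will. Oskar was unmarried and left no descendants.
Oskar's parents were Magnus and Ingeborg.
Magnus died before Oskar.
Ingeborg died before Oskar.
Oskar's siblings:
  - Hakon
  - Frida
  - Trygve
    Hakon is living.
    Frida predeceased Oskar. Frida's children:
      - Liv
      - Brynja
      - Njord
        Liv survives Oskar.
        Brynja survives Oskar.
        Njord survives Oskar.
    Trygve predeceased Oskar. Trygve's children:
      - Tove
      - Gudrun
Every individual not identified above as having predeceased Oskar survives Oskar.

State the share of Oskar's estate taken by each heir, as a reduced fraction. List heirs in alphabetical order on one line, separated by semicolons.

Brynja 1/9; Gudrun 1/6; Hakon 1/3; Liv 1/9; Njord 1/9; Tove 1/6

Neither parent survives and there are no descendants, so the estate passes to Oskar's siblings and their issue per stirpes.
The estate is divided into 3 equal shares of 1/3 among Hakon, Frida, Trygve.
Hakon is living and takes 1/3.
Frida predeceased; the 1/3 allotted to Frida's branch passes to Frida's issue by representation.
The 1/3 is divided into 3 equal shares of 1/9 among Liv, Brynja, Njord.
Liv is living and takes 1/9.
Brynja is living and takes 1/9.
Njord is living and takes 1/9.
Trygve predeceased; the 1/3 allotted to Trygve's branch passes to Trygve's issue by representation.
The 1/3 is divided into 2 equal shares of 1/6 among Tove, Gudrun.
Tove is living and takes 1/6.
Gudrun is living and takes 1/6.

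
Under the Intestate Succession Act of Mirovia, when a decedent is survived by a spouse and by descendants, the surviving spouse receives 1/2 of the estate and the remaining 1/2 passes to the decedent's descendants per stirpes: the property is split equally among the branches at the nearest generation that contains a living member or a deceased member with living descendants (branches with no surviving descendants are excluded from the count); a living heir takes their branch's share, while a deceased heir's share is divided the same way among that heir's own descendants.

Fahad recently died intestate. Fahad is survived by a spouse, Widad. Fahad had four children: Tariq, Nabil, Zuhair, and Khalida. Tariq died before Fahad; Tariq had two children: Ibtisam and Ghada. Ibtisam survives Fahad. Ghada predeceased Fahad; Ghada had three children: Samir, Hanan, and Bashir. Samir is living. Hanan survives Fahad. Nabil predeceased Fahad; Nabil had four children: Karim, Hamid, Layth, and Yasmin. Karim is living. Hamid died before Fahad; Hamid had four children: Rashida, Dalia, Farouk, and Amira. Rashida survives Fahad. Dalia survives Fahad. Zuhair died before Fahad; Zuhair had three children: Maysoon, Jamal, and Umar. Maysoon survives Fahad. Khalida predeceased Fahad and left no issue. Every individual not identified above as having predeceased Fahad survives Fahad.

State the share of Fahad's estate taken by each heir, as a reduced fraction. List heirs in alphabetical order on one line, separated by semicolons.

Amira 1/96; Bashir 1/36; Dalia 1/96; Farouk 1/96; Hanan 1/36; Ibtisam 1/12; Jamal 1/18; Karim 1/24; Layth 1/24; Maysoon 1/18; Rashida 1/96; Samir 1/36; Umar 1/18; Widad 1/2; Yasmin 1/24

Widad, as surviving spouse, takes 1/2.
The remaining 1/2 passes to Fahad's descendants per stirpes.
Khalida left no surviving issue, so that branch lapses and is disregarded.
The 1/2 is divided into 3 equal shares of 1/6 among Tariq, Nabil, Zuhair.
Tariq predeceased; the 1/6 allotted to Tariq's branch passes to Tariq's issue by representation.
The 1/6 is divided into 2 equal shares of 1/12 among Ibtisam, Ghada.
Ibtisam is living and takes 1/12.
Ghada predeceased; the 1/12 allotted to Ghada's branch passes to Ghada's issue by representation.
The 1/12 is divided into 3 equal shares of 1/36 among Samir, Hanan, Bashir.
Samir is living and takes 1/36.
Hanan is living and takes 1/36.
Bashir is living and takes 1/36.
Nabil predeceased; the 1/6 allotted to Nabil's branch passes to Nabil's issue by representation.
The 1/6 is divided into 4 equal shares of 1/24 among Karim, Hamid, Layth, Yasmin.
Karim is living and takes 1/24.
Hamid predeceased; the 1/24 allotted to Hamid's branch passes to Hamid's issue by representation.
The 1/24 is divided into 4 equal shares of 1/96 among Rashida, Dalia, Farouk, Amira.
Rashida is living and takes 1/96.
Dalia is living and takes 1/96.
Farouk is living and takes 1/96.
Amira is living and takes 1/96.
Layth is living and takes 1/24.
Yasmin is living and takes 1/24.
Zuhair predeceased; the 1/6 allotted to Zuhair's branch passes to Zuhair's issue by representation.
The 1/6 is divided into 3 equal shares of 1/18 among Maysoon, Jamal, Umar.
Maysoon is living and takes 1/18.
Jamal is living and takes 1/18.
Umar is living and takes 1/18.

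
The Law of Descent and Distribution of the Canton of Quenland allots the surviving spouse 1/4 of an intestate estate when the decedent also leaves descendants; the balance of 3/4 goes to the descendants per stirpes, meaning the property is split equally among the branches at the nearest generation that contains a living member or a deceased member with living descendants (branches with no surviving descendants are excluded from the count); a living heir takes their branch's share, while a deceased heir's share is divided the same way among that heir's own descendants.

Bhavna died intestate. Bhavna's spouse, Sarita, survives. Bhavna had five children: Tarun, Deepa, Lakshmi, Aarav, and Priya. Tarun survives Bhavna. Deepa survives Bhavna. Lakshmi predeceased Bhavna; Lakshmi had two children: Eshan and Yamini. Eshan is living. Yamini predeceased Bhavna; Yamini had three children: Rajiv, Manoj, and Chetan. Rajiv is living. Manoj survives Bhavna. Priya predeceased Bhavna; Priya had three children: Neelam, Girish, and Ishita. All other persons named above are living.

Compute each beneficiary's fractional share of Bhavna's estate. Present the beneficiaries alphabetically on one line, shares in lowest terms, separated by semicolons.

Aarav 3/20; Chetan 1/40; Deepa 3/20; Eshan 3/40; Girish 1/20; Ishita 1/20; Manoj 1/40; Neelam 1/20; Rajiv 1/40; Sarita 1/4; Tarun 3/20

Sarita, as surviving spouse, takes 1/4.
The remaining 3/4 passes to Bhavna's descendants per stirpes.
The 3/4 is divided into 5 equal shares of 3/20 among Tarun, Deepa, Lakshmi, Aarav, Priya.
Tarun is living and takes 3/20.
Deepa is living and takes 3/20.
Lakshmi predeceased; the 3/20 allotted to Lakshmi's branch passes to Lakshmi's issue by representation.
The 3/20 is divided into 2 equal shares of 3/40 among Eshan, Yamini.
Eshan is living and takes 3/40.
Yamini predeceased; the 3/40 allotted to Yamini's branch passes to Yamini's issue by representation.
The 3/40 is divided into 3 equal shares of 1/40 among Rajiv, Manoj, Chetan.
Rajiv is living and takes 1/40.
Manoj is living and takes 1/40.
Chetan is living and takes 1/40.
Aarav is living and takes 3/20.
Priya predeceased; the 3/20 allotted to Priya's branch passes to Priya's issue by representation.
The 3/20 is divided into 3 equal shares of 1/20 among Neelam, Girish, Ishita.
Neelam is living and takes 1/20.
Girish is living and takes 1/20.
Ishita is living and takes 1/20.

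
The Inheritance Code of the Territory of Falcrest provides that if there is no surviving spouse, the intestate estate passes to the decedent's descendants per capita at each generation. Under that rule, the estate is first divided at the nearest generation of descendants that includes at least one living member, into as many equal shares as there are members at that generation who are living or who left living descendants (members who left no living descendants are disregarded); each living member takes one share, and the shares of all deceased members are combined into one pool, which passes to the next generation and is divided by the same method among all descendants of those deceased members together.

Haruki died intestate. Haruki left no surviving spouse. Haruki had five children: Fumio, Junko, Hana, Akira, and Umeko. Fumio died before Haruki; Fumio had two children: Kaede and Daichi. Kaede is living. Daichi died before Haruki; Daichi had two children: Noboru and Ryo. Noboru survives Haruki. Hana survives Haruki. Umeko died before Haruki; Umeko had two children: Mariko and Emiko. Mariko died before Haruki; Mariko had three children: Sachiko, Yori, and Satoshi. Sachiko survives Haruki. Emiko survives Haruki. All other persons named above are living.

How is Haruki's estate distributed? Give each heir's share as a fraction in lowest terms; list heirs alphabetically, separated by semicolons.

There is no surviving spouse, so the entire estate passes to Haruki's descendants per capita at each generation.
At generation 1 (Fumio, Junko, Hana, Akira, Umeko) there are 5 shares of (1)/5 = 1/5 each.
Living: Junko, Hana, and Akira — each takes 1/5.
Deceased: Fumio and Umeko. Their combined 2/5 is pooled and carried to generation 2.
At generation 2 (Kaede, Daichi, Mariko, Emiko) there are 4 shares of (2/5)/4 = 1/10 each.
Living: Kaede and Emiko — each takes 1/10.
Deceased: Daichi and Mariko. Their combined 1/5 is pooled and carried to generation 3.
At generation 3 (Noboru, Ryo, Sachiko, Yori, Satoshi) there are 5 shares of (1/5)/5 = 1/25 each.
Living: Noboru, Ryo, Sachiko, Yori, and Satoshi — each takes 1/25.

Akira 1/5; Emiko 1/10; Hana 1/5; Junko 1/5; Kaede 1/10; Noboru 1/25; Ryo 1/25; Sachiko 1/25; Satoshi 1/25; Yori 1/25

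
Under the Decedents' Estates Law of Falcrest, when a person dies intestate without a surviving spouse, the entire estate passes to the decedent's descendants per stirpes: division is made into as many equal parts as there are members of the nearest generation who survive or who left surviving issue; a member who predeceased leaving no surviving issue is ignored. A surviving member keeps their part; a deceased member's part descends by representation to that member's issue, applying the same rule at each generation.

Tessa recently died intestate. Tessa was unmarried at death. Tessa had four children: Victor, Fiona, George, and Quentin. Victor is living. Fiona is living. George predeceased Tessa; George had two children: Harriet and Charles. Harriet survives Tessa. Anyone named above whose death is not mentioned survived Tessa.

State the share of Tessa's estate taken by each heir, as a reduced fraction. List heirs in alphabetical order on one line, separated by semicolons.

Charles 1/8; Fiona 1/4; Harriet 1/8; Quentin 1/4; Victor 1/4

There is no surviving spouse, so the entire estate passes to Tessa's descendants per stirpes.
The estate is divided into 4 equal shares of 1/4 among Victor, Fiona, George, Quentin.
Victor is living and takes 1/4.
Fiona is living and takes 1/4.
George predeceased; the 1/4 allotted to George's branch passes to George's issue by representation.
The 1/4 is divided into 2 equal shares of 1/8 among Harriet, Charles.
Harriet is living and takes 1/8.
Charles is living and takes 1/8.
Quentin is living and takes 1/4.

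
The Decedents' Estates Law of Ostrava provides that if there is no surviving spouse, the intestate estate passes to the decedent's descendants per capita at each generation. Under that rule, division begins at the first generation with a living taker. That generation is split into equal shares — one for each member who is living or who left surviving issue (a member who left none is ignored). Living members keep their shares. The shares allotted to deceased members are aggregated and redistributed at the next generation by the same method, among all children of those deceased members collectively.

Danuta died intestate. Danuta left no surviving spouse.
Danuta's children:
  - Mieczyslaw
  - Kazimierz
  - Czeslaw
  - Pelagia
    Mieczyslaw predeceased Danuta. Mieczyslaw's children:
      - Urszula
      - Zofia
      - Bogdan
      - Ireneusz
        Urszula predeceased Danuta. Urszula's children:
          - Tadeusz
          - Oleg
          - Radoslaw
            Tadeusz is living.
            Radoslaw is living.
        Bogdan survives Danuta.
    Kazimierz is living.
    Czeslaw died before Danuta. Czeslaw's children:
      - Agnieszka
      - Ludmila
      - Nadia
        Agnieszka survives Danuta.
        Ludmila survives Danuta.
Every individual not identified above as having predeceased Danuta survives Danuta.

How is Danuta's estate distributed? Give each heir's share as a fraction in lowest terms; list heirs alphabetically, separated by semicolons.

Agnieszka 1/14; Bogdan 1/14; Ireneusz 1/14; Kazimierz 1/4; Ludmila 1/14; Nadia 1/14; Oleg 1/42; Pelagia 1/4; Radoslaw 1/42; Tadeusz 1/42; Zofia 1/14

There is no surviving spouse, so the entire estate passes to Danuta's descendants per capita at each generation.
At generation 1 (Mieczyslaw, Kazimierz, Czeslaw, Pelagia) there are 4 shares of (1)/4 = 1/4 each.
Living: Kazimierz and Pelagia — each takes 1/4.
Deceased: Mieczyslaw and Czeslaw. Their combined 1/2 is pooled and carried to generation 2.
At generation 2 (Urszula, Zofia, Bogdan, Ireneusz, Agnieszka, Ludmila, Nadia) there are 7 shares of (1/2)/7 = 1/14 each.
Living: Zofia, Bogdan, Ireneusz, Agnieszka, Ludmila, and Nadia — each takes 1/14.
Deceased: Urszula. That 1/14 share is carried to generation 3.
At generation 3 (Tadeusz, Oleg, Radoslaw) there are 3 shares of (1/14)/3 = 1/42 each.
Living: Tadeusz, Oleg, and Radoslaw — each takes 1/42.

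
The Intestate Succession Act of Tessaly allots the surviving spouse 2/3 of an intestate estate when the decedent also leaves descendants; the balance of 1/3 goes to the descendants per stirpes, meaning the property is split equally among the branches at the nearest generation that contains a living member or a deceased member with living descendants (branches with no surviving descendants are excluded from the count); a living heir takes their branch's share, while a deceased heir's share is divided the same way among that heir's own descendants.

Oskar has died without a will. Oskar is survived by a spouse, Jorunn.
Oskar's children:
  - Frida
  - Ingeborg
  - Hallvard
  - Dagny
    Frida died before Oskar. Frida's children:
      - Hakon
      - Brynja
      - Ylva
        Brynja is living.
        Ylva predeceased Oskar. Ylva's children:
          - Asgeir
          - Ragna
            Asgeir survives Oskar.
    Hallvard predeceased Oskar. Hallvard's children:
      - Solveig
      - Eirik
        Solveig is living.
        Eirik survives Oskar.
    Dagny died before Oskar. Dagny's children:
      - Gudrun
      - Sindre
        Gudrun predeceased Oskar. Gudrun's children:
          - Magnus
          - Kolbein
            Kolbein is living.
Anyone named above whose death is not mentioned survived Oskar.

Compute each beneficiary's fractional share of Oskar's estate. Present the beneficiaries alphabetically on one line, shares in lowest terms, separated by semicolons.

Asgeir 1/72; Brynja 1/36; Eirik 1/24; Hakon 1/36; Ingeborg 1/12; Jorunn 2/3; Kolbein 1/48; Magnus 1/48; Ragna 1/72; Sindre 1/24; Solveig 1/24

Jorunn, as surviving spouse, takes 2/3.
The remaining 1/3 passes to Oskar's descendants per stirpes.
The 1/3 is divided into 4 equal shares of 1/12 among Frida, Ingeborg, Hallvard, Dagny.
Frida predeceased; the 1/12 allotted to Frida's branch passes to Frida's issue by representation.
The 1/12 is divided into 3 equal shares of 1/36 among Hakon, Brynja, Ylva.
Hakon is living and takes 1/36.
Brynja is living and takes 1/36.
Ylva predeceased; the 1/36 allotted to Ylva's branch passes to Ylva's issue by representation.
The 1/36 is divided into 2 equal shares of 1/72 among Asgeir, Ragna.
Asgeir is living and takes 1/72.
Ragna is living and takes 1/72.
Ingeborg is living and takes 1/12.
Hallvard predeceased; the 1/12 allotted to Hallvard's branch passes to Hallvard's issue by representation.
The 1/12 is divided into 2 equal shares of 1/24 among Solveig, Eirik.
Solveig is living and takes 1/24.
Eirik is living and takes 1/24.
Dagny predeceased; the 1/12 allotted to Dagny's branch passes to Dagny's issue by representation.
The 1/12 is divided into 2 equal shares of 1/24 among Gudrun, Sindre.
Gudrun predeceased; the 1/24 allotted to Gudrun's branch passes to Gudrun's issue by representation.
The 1/24 is divided into 2 equal shares of 1/48 among Magnus, Kolbein.
Magnus is living and takes 1/48.
Kolbein is living and takes 1/48.
Sindre is living and takes 1/24.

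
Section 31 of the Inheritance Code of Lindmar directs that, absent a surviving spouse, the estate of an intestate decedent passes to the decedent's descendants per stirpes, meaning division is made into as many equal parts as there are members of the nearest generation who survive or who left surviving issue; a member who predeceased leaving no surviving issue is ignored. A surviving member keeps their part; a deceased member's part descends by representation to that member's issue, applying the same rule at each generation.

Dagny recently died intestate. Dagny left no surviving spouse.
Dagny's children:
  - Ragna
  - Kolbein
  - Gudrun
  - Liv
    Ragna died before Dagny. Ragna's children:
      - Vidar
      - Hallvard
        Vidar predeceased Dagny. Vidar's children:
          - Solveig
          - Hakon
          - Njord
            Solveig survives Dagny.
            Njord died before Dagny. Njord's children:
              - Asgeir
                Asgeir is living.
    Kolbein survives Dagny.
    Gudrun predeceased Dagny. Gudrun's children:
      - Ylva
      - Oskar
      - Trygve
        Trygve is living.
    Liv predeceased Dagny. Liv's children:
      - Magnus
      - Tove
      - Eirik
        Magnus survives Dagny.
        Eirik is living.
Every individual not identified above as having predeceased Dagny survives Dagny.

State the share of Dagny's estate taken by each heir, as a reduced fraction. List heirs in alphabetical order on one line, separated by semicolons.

There is no surviving spouse, so the entire estate passes to Dagny's descendants per stirpes.
The estate is divided into 4 equal shares of 1/4 among Ragna, Kolbein, Gudrun, Liv.
Ragna predeceased; the 1/4 allotted to Ragna's branch passes to Ragna's issue by representation.
The 1/4 is divided into 2 equal shares of 1/8 among Vidar, Hallvard.
Vidar predeceased; the 1/8 allotted to Vidar's branch passes to Vidar's issue by representation.
The 1/8 is divided into 3 equal shares of 1/24 among Solveig, Hakon, Njord.
Solveig is living and takes 1/24.
Hakon is living and takes 1/24.
Njord predeceased; the 1/24 allotted to Njord's branch passes to Njord's issue by representation.
Asgeir is the sole taker at this level and receives the full 1/24.
Hallvard is living and takes 1/8.
Kolbein is living and takes 1/4.
Gudrun predeceased; the 1/4 allotted to Gudrun's branch passes to Gudrun's issue by representation.
The 1/4 is divided into 3 equal shares of 1/12 among Ylva, Oskar, Trygve.
Ylva is living and takes 1/12.
Oskar is living and takes 1/12.
Trygve is living and takes 1/12.
Liv predeceased; the 1/4 allotted to Liv's branch passes to Liv's issue by representation.
The 1/4 is divided into 3 equal shares of 1/12 among Magnus, Tove, Eirik.
Magnus is living and takes 1/12.
Tove is living and takes 1/12.
Eirik is living and takes 1/12.

Asgeir 1/24; Eirik 1/12; Hakon 1/24; Hallvard 1/8; Kolbein 1/4; Magnus 1/12; Oskar 1/12; Solveig 1/24; Tove 1/12; Trygve 1/12; Ylva 1/12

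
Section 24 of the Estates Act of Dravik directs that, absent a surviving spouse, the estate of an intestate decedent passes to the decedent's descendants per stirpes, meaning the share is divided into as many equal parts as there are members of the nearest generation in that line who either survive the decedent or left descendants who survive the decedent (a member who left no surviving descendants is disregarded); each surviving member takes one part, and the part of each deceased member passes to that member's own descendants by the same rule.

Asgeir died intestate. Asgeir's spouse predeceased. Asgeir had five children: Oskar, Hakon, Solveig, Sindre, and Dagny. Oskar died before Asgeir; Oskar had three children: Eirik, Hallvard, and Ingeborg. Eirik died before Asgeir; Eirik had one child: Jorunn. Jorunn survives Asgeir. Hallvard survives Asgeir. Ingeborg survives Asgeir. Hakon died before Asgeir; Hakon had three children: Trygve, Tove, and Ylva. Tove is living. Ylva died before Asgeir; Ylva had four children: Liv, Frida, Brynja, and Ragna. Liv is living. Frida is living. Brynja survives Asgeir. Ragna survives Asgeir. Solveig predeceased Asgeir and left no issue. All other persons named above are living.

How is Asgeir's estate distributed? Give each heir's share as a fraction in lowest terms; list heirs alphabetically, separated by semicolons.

Brynja 1/48; Dagny 1/4; Frida 1/48; Hallvard 1/12; Ingeborg 1/12; Jorunn 1/12; Liv 1/48; Ragna 1/48; Sindre 1/4; Tove 1/12; Trygve 1/12

There is no surviving spouse, so the entire estate passes to Asgeir's descendants per stirpes.
Solveig left no surviving issue, so that branch lapses and is disregarded.
The estate is divided into 4 equal shares of 1/4 among Oskar, Hakon, Sindre, Dagny.
Oskar predeceased; the 1/4 allotted to Oskar's branch passes to Oskar's issue by representation.
The 1/4 is divided into 3 equal shares of 1/12 among Eirik, Hallvard, Ingeborg.
Eirik predeceased; the 1/12 allotted to Eirik's branch passes to Eirik's issue by representation.
Jorunn is the sole taker at this level and receives the full 1/12.
Hallvard is living and takes 1/12.
Ingeborg is living and takes 1/12.
Hakon predeceased; the 1/4 allotted to Hakon's branch passes to Hakon's issue by representation.
The 1/4 is divided into 3 equal shares of 1/12 among Trygve, Tove, Ylva.
Trygve is living and takes 1/12.
Tove is living and takes 1/12.
Ylva predeceased; the 1/12 allotted to Ylva's branch passes to Ylva's issue by representation.
The 1/12 is divided into 4 equal shares of 1/48 among Liv, Frida, Brynja, Ragna.
Liv is living and takes 1/48.
Frida is living and takes 1/48.
Brynja is living and takes 1/48.
Ragna is living and takes 1/48.
Sindre is living and takes 1/4.
Dagny is living and takes 1/4.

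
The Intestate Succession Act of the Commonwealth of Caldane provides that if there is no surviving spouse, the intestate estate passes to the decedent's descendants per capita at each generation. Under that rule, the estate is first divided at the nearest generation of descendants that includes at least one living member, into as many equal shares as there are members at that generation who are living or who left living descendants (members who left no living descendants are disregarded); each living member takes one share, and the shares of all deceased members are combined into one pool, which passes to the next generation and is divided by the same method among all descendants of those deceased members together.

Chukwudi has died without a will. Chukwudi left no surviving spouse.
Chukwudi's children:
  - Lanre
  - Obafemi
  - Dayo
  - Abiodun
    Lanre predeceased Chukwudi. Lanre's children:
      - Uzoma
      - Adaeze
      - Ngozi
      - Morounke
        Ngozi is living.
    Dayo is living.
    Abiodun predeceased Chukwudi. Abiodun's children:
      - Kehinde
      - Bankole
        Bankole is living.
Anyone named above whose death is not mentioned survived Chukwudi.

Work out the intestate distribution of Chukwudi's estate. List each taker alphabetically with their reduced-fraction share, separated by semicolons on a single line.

There is no surviving spouse, so the entire estate passes to Chukwudi's descendants per capita at each generation.
At generation 1 (Lanre, Obafemi, Dayo, Abiodun) there are 4 shares of (1)/4 = 1/4 each.
Living: Obafemi and Dayo — each takes 1/4.
Deceased: Lanre and Abiodun. Their combined 1/2 is pooled and carried to generation 2.
At generation 2 (Uzoma, Adaeze, Ngozi, Morounke, Kehinde, Bankole) there are 6 shares of (1/2)/6 = 1/12 each.
Living: Uzoma, Adaeze, Ngozi, Morounke, Kehinde, and Bankole — each takes 1/12.

Adaeze 1/12; Bankole 1/12; Dayo 1/4; Kehinde 1/12; Morounke 1/12; Ngozi 1/12; Obafemi 1/4; Uzoma 1/12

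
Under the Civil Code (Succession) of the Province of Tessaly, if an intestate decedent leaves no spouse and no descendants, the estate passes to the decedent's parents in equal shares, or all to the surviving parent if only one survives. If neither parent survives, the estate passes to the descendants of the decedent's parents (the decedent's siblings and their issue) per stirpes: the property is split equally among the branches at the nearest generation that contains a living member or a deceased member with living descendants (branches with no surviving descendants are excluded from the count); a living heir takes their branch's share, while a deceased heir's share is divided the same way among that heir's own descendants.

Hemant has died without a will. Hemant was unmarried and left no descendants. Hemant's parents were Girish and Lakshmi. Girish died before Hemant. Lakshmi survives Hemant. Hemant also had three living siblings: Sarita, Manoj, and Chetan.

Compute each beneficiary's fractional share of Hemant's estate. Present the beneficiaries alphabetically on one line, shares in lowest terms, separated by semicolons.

Lakshmi 1

Only one parent, Lakshmi, survives, so Lakshmi takes the entire estate. The siblings take nothing because a surviving parent has priority.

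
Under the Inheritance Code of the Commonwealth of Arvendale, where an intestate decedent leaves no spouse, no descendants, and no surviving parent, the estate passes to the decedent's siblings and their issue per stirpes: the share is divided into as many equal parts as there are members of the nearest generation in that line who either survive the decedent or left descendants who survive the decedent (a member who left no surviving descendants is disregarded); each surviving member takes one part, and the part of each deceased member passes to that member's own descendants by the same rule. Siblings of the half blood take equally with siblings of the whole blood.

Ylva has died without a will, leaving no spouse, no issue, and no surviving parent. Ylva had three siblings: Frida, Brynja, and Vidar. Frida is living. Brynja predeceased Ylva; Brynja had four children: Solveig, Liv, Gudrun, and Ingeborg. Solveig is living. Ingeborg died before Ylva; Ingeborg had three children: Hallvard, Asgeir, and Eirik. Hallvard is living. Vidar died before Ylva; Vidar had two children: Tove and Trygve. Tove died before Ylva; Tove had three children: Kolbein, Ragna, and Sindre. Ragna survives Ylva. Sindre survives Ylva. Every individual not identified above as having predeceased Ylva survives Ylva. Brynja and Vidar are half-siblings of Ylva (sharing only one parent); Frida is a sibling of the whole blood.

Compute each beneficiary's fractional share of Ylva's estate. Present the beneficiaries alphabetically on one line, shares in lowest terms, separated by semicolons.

No spouse, descendants, or parent survives, so the estate passes to Ylva's siblings per stirpes.
Half-blood and whole-blood siblings take equally under the stated rule.
The estate is divided into 3 equal shares of 1/3 among Frida, Brynja, Vidar.
Frida is living and takes 1/3.
Brynja predeceased; the 1/3 allotted to Brynja's branch passes to Brynja's issue by representation.
The 1/3 is divided into 4 equal shares of 1/12 among Solveig, Liv, Gudrun, Ingeborg.
Solveig is living and takes 1/12.
Liv is living and takes 1/12.
Gudrun is living and takes 1/12.
Ingeborg predeceased; the 1/12 allotted to Ingeborg's branch passes to Ingeborg's issue by representation.
The 1/12 is divided into 3 equal shares of 1/36 among Hallvard, Asgeir, Eirik.
Hallvard is living and takes 1/36.
Asgeir is living and takes 1/36.
Eirik is living and takes 1/36.
Vidar predeceased; the 1/3 allotted to Vidar's branch passes to Vidar's issue by representation.
The 1/3 is divided into 2 equal shares of 1/6 among Tove, Trygve.
Tove predeceased; the 1/6 allotted to Tove's branch passes to Tove's issue by representation.
The 1/6 is divided into 3 equal shares of 1/18 among Kolbein, Ragna, Sindre.
Kolbein is living and takes 1/18.
Ragna is living and takes 1/18.
Sindre is living and takes 1/18.
Trygve is living and takes 1/6.

Asgeir 1/36; Eirik 1/36; Frida 1/3; Gudrun 1/12; Hallvard 1/36; Kolbein 1/18; Liv 1/12; Ragna 1/18; Sindre 1/18; Solveig 1/12; Trygve 1/6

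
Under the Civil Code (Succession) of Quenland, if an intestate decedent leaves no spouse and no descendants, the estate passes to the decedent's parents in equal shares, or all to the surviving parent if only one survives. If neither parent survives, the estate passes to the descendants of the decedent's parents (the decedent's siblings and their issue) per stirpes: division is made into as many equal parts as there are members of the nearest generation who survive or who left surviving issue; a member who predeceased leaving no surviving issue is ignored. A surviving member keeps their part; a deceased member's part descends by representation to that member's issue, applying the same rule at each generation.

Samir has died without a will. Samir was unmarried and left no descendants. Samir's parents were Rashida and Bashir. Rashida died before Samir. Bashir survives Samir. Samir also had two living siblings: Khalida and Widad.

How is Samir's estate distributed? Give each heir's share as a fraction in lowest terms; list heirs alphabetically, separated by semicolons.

Only one parent, Bashir, survives, so Bashir takes the entire estate. The siblings take nothing because a surviving parent has priority.

Bashir 1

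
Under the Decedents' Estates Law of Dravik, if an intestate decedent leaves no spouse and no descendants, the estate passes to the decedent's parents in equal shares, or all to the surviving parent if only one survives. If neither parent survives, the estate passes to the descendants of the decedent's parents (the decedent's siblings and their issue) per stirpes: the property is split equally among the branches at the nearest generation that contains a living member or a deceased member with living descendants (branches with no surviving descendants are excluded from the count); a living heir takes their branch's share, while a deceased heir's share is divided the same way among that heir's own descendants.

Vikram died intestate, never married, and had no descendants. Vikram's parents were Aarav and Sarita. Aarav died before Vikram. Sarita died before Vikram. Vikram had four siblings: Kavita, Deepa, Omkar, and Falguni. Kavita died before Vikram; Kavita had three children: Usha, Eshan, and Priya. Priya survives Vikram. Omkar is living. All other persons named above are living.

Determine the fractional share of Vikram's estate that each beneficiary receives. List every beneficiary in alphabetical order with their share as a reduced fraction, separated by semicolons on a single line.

Deepa 1/4; Eshan 1/12; Falguni 1/4; Omkar 1/4; Priya 1/12; Usha 1/12

Neither parent survives and there are no descendants, so the estate passes to Vikram's siblings and their issue per stirpes.
The estate is divided into 4 equal shares of 1/4 among Kavita, Deepa, Omkar, Falguni.
Kavita predeceased; the 1/4 allotted to Kavita's branch passes to Kavita's issue by representation.
The 1/4 is divided into 3 equal shares of 1/12 among Usha, Eshan, Priya.
Usha is living and takes 1/12.
Eshan is living and takes 1/12.
Priya is living and takes 1/12.
Deepa is living and takes 1/4.
Omkar is living and takes 1/4.
Falguni is living and takes 1/4.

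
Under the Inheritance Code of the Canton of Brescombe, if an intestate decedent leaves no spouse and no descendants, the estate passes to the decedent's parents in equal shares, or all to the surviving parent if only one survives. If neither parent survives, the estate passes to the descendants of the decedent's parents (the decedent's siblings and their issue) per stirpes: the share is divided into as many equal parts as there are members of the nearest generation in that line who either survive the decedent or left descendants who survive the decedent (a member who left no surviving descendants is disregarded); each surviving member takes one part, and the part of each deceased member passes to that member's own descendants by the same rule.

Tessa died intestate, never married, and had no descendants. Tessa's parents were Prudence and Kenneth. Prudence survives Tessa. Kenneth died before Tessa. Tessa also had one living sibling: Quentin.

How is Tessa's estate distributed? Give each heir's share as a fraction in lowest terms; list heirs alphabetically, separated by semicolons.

Only one parent, Prudence, survives, so Prudence takes the entire estate. The siblings take nothing because a surviving parent has priority.

Prudence 1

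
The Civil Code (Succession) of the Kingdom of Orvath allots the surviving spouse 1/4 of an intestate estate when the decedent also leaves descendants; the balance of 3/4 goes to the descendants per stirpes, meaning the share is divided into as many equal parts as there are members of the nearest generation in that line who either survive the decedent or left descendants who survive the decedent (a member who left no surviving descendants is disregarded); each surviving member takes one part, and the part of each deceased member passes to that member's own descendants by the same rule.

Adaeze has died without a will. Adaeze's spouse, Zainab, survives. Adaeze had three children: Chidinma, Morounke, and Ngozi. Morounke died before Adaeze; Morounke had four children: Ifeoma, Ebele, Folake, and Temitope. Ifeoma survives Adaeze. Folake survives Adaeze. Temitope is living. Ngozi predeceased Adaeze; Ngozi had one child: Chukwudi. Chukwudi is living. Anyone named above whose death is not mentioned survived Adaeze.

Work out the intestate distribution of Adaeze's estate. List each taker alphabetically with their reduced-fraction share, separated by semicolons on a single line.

Zainab, as surviving spouse, takes 1/4.
The remaining 3/4 passes to Adaeze's descendants per stirpes.
The 3/4 is divided into 3 equal shares of 1/4 among Chidinma, Morounke, Ngozi.
Chidinma is living and takes 1/4.
Morounke predeceased; the 1/4 allotted to Morounke's branch passes to Morounke's issue by representation.
The 1/4 is divided into 4 equal shares of 1/16 among Ifeoma, Ebele, Folake, Temitope.
Ifeoma is living and takes 1/16.
Ebele is living and takes 1/16.
Folake is living and takes 1/16.
Temitope is living and takes 1/16.
Ngozi predeceased; the 1/4 allotted to Ngozi's branch passes to Ngozi's issue by representation.
Chukwudi is the sole taker at this level and receives the full 1/4.

Chidinma 1/4; Chukwudi 1/4; Ebele 1/16; Folake 1/16; Ifeoma 1/16; Temitope 1/16; Zainab 1/4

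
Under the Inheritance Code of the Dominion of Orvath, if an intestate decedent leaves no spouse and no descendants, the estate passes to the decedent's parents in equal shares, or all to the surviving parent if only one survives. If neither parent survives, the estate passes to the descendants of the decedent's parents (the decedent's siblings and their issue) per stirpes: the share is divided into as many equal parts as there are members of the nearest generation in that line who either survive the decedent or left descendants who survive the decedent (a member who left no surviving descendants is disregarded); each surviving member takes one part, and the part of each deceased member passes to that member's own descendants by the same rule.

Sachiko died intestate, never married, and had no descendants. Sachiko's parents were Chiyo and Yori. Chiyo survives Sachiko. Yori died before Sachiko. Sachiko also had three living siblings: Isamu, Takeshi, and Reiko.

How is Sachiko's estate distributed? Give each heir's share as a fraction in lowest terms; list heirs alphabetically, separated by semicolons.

Chiyo 1

Only one parent, Chiyo, survives, so Chiyo takes the entire estate. The siblings take nothing because a surviving parent has priority.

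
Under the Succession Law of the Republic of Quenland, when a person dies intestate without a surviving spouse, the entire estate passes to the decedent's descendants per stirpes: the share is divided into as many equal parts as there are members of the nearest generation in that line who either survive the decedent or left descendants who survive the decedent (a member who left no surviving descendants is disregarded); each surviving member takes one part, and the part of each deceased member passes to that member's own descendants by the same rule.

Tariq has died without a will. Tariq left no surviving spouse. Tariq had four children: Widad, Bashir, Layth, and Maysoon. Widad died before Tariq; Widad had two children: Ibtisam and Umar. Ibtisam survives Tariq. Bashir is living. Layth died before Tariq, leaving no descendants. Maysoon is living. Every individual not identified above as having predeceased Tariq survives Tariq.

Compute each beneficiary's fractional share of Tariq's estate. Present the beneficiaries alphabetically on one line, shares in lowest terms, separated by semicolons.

Bashir 1/3; Ibtisam 1/6; Maysoon 1/3; Umar 1/6

There is no surviving spouse, so the entire estate passes to Tariq's descendants per stirpes.
Layth left no surviving issue, so that branch lapses and is disregarded.
The estate is divided into 3 equal shares of 1/3 among Widad, Bashir, Maysoon.
Widad predeceased; the 1/3 allotted to Widad's branch passes to Widad's issue by representation.
The 1/3 is divided into 2 equal shares of 1/6 among Ibtisam, Umar.
Ibtisam is living and takes 1/6.
Umar is living and takes 1/6.
Bashir is living and takes 1/3.
Maysoon is living and takes 1/3.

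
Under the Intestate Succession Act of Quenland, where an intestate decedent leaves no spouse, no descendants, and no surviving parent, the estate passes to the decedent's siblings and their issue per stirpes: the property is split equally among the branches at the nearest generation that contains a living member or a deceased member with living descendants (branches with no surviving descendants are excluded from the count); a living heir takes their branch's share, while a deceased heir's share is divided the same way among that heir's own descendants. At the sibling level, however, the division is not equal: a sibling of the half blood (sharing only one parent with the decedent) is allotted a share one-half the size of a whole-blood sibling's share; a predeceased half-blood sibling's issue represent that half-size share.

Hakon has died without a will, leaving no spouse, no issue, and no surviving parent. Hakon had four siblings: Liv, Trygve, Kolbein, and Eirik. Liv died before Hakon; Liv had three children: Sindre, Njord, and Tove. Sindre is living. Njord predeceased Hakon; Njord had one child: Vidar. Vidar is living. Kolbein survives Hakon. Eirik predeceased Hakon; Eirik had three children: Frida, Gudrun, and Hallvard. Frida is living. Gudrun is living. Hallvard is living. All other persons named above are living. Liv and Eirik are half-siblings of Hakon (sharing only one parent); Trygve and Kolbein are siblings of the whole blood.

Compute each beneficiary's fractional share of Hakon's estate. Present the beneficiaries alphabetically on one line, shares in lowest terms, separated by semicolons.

Frida 1/18; Gudrun 1/18; Hallvard 1/18; Kolbein 1/3; Sindre 1/18; Tove 1/18; Trygve 1/3; Vidar 1/18

No spouse, descendants, or parent survives, so the estate passes to Hakon's siblings per stirpes.
Half-blood siblings count for one-half the weight of whole-blood siblings at the initial division.
Dividing 1 in proportion to weights (total weight 3): Liv (weight 1/2) → 1/6; Trygve (weight 1) → 1/3; Kolbein (weight 1) → 1/3; Eirik (weight 1/2) → 1/6.
Liv predeceased; the 1/6 allotted to Liv's branch passes to Liv's issue by representation.
The 1/6 is divided into 3 equal shares of 1/18 among Sindre, Njord, Tove.
Sindre is living and takes 1/18.
Njord predeceased; the 1/18 allotted to Njord's branch passes to Njord's issue by representation.
Vidar is the sole taker at this level and receives the full 1/18.
Tove is living and takes 1/18.
Trygve is living and takes 1/3.
Kolbein is living and takes 1/3.
Eirik predeceased; the 1/6 allotted to Eirik's branch passes to Eirik's issue by representation.
The 1/6 is divided into 3 equal shares of 1/18 among Frida, Gudrun, Hallvard.
Frida is living and takes 1/18.
Gudrun is living and takes 1/18.
Hallvard is living and takes 1/18.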